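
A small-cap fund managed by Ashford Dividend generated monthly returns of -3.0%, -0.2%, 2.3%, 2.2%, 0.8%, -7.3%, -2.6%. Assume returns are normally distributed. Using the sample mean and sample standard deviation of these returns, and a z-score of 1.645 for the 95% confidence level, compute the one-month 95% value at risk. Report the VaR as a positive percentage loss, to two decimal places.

6.78

Mean return r̄ = -7.80 / 7 = -1.1143%
Sample std dev = √[71.1686 / 6] = 3.4440%
VaR = −(r̄ − z·σ) = −(-1.1143 − 1.645 × 3.4440) = −(-6.7797) = 6.7797%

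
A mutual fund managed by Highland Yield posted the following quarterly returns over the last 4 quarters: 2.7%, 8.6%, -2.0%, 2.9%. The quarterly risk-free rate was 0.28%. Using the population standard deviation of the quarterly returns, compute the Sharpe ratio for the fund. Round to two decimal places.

μ = (2.7 + 8.6 − 2 + 2.9) / 4 = 3.0500%
Σ(r − μ)² = (2.7 − 3.0500)² + (8.6 − 3.0500)² + (-2 − 3.0500)² + … = 56.4500
population σ = √(56.4500 / 4) = √14.1125 = 3.7567%
Sharpe = (μ − rf) / σ = (3.0500 − 0.28) / 3.7567 = 2.7700 / 3.7567 = 0.7373

0.74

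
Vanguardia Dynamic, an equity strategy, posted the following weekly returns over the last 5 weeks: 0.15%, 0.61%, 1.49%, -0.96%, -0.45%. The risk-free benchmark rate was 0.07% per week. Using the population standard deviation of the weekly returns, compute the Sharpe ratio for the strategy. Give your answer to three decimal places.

r̄ = (0.15 + 0.61 + 1.49 − 0.96 − 0.45) / 5 = 0.840 / 5 = 0.1680%
Population std dev = √[3.5977 / 5] = 0.8483%
Sharpe = (r̄ − rf) / σ = (0.1680 − 0.07) / 0.8483 = 0.0980 / 0.8483 = 0.1155

0.116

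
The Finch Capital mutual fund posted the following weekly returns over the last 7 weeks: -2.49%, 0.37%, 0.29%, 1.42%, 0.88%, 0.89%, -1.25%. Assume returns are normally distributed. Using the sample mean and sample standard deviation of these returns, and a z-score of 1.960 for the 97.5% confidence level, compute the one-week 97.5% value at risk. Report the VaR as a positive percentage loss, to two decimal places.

2.71

μ = (-2.49 + 0.37 + 0.29 + 1.42 + 0.88 + 0.89 − 1.25) / 7 = 0.110 / 7 = 0.0157%
Σ(r − μ)² = 11.5648; sample σ = √(11.5648/6) = 1.3883%
VaR = −(μ − z·σ) = −(0.0157 − 1.960 × 1.3883) = −(-2.7054) = 2.7054%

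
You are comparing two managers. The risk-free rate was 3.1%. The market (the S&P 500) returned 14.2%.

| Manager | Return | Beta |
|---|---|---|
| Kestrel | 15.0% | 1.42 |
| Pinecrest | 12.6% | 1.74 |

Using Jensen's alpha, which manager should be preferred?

Kestrel: α = 15.0% − [3.1% + 1.42 × (14.2% − 3.1%)] = -3.862
Pinecrest: α = 12.6% − [3.1% + 1.74 × (14.2% − 3.1%)] = -9.814
Highest: Kestrel (-3.862).

Kestrel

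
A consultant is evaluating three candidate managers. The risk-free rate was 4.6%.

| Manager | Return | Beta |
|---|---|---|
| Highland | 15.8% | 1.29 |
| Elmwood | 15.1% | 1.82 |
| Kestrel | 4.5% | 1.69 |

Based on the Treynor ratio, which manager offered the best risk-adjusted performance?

Highland: Treynor = (15.8% − 4.6%) / 1.29 = 8.682
Elmwood: Treynor = (15.1% − 4.6%) / 1.82 = 5.769
Kestrel: Treynor = (4.5% − 4.6%) / 1.69 = -0.059
Highest: Highland (8.682).

Highland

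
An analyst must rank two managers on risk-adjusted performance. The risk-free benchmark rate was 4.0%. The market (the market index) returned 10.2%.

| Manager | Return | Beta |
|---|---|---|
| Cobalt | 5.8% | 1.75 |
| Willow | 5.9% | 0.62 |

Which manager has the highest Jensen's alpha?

Cobalt: α = 5.8% − [4.0% + 1.75 × (10.2% − 4.0%)] = -9.050
Willow: α = 5.9% − [4.0% + 0.62 × (10.2% − 4.0%)] = -1.944
Highest: Willow (-1.944).

Willow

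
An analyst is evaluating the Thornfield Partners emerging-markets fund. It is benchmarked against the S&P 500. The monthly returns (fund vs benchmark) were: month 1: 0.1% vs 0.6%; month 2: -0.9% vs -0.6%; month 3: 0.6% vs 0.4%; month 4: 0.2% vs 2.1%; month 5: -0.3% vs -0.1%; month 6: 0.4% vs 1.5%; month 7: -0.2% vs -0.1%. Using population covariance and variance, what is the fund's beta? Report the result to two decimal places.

0.36

r̄p = -0.0143%,  r̄m = 0.5429%
Cov = Σ(rp − r̄p)(rm − r̄m) / 7 = 0.2806
Var(rm) = Σ(rm − r̄m)² / 7 = 0.7853
β = Cov / Var = 0.2806 / 0.7853 = 0.3573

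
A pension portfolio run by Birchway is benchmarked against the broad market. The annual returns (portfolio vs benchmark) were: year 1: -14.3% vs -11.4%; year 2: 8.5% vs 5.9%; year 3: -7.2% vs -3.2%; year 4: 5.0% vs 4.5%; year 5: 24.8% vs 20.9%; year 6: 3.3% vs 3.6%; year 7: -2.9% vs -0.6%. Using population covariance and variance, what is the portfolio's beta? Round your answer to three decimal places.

r̄p = 2.4571%,  r̄m = 2.8143%
Cov = Σ(rp − r̄p)(rm − r̄m) / 7 = 106.0349
Var(rm) = Σ(rm − r̄m)² / 7 = 84.2784
β = Cov / Var = 106.0349 / 84.2784 = 1.2582

1.258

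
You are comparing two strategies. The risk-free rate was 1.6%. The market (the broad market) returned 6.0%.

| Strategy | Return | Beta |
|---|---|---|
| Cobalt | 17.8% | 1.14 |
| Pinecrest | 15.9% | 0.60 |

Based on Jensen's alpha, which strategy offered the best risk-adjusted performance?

Pinecrest

Cobalt: α = 17.8% − [1.6% + 1.14 × (6.0% − 1.6%)] = 11.184
Pinecrest: α = 15.9% − [1.6% + 0.60 × (6.0% − 1.6%)] = 11.660
Highest: Pinecrest (11.660).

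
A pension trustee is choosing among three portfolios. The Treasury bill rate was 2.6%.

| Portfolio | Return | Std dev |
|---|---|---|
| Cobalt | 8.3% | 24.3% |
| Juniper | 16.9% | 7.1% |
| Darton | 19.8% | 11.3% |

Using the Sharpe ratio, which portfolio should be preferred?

Juniper

Cobalt: Sharpe ratio = (8.3% − 2.6%) / 24.3% = 0.235
Juniper: Sharpe ratio = (16.9% − 2.6%) / 7.1% = 2.014
Darton: Sharpe ratio = (19.8% − 2.6%) / 11.3% = 1.522
Highest: Juniper (2.014).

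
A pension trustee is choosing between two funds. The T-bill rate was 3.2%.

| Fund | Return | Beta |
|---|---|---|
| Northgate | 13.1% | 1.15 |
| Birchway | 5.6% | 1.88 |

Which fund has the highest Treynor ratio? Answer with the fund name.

Northgate

Northgate: Treynor = (13.1% − 3.2%) / 1.15 = 8.609
Birchway: Treynor = (5.6% − 3.2%) / 1.88 = 1.277
Highest: Northgate (8.609).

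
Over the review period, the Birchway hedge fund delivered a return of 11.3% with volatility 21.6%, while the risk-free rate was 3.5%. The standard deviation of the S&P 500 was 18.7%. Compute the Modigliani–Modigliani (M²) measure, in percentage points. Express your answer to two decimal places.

Sharpe = (Rp − Rf) / σp = (11.3% − 3.5%) / 21.6% = 0.3611
M² = Rf + Sharpe × σm = 3.5% + 0.3611 × 18.7% = 10.2526%

10.25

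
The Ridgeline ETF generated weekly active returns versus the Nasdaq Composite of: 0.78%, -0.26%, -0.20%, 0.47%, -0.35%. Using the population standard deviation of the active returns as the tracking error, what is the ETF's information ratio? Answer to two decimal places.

r̄ = (0.78 − 0.26 − 0.2 + 0.47 − 0.35) / 5 = 0.440 / 5 = 0.0880%
Σ(r − r̄)² = (0.78 − 0.0880)² + (-0.26 − 0.0880)² + … = 1.0207
population σ = √(1.0207 / 5) = √0.2041 = 0.4518%
IR = r̄ / tracking error = 0.0880 / 0.4518 = 0.1948

0.19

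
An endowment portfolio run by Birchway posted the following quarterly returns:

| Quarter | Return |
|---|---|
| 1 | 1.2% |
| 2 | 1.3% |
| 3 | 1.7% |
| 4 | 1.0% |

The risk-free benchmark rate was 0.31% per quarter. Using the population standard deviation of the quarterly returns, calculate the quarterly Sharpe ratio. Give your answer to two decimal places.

Mean return μ = 5.20 / 4 = 1.3000%
Σ(r − μ)² = (1.2 − 1.3000)² + (1.3 − 1.3000)² + … = 0.2600
population σ = √(0.2600 / 4) = √0.0650 = 0.2550%
Sharpe = (μ − rf) / σ = (1.3000 − 0.31) / 0.2550 = 0.9900 / 0.2550 = 3.8824

3.88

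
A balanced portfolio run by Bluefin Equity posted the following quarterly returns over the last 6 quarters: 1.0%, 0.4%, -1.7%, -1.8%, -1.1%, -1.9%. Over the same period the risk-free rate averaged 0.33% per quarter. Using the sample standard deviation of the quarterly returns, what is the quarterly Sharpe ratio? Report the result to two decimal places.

r̄ = (1 + 0.4 − 1.7 − 1.8 − 1.1 − 1.9) / 6 = -0.8500%
Sample σ = √[Σ(r − r̄)² / 5] = √[7.7750 / 5] = √1.5550 = 1.2470%
Sharpe = (r̄ − rf) / σ = (-0.8500 − 0.33) / 1.2470 = -1.1800 / 1.2470 = -0.9463

-0.95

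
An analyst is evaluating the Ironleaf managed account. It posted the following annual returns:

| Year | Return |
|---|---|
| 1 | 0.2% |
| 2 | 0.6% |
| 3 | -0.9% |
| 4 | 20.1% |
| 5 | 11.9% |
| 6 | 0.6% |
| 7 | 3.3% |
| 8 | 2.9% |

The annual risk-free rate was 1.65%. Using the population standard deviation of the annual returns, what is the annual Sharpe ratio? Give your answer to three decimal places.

0.463

r̄ = (0.2 + 0.6 − 0.9 + 20.1 + 11.9 + 0.6 + 3.3 + 2.9) / 8 = 4.8375%
Σ(r − r̄)² = 379.2788; population σ = √(379.2788/8) = 6.8855%
Sharpe = (r̄ − rf) / σ = (4.8375 − 1.65) / 6.8855 = 3.1875 / 6.8855 = 0.4629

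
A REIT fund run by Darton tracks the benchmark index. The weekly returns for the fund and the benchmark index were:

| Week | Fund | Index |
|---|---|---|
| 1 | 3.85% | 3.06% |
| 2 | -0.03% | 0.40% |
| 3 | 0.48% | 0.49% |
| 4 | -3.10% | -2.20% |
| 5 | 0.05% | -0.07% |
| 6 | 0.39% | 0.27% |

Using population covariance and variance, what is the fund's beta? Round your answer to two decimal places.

1.31

r̄p = 0.2733%,  r̄m = 0.3250%
Cov = Σ(rp − r̄p)(rm − r̄m) / 6 = 3.0655
Var(rm) = Σ(rm − r̄m)² / 6 = 2.3413
β = Cov / Var = 3.0655 / 2.3413 = 1.3093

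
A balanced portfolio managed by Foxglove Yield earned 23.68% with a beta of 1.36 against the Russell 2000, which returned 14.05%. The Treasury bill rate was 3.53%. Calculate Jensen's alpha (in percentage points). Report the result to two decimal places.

5.84

CAPM expected return = Rf + β(Rm − Rf) = 3.53% + 1.36 × (14.05% − 3.53%) = 3.53 + 1.36 × 10.52 = 17.8372%
Jensen's α = Rp − E[R] = 23.68% − 17.8372% = 5.8428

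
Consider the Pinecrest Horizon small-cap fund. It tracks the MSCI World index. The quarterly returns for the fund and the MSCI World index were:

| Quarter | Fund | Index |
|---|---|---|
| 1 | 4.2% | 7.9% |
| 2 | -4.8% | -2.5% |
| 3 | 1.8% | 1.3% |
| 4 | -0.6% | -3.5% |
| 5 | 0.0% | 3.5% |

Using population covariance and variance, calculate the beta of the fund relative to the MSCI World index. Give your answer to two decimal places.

r̄p = 0.1200%,  r̄m = 1.3400%
Cov = Σ(rp − r̄p)(rm − r̄m) / 5 = 9.7632
Var(rm) = Σ(rm − r̄m)² / 5 = 17.1744
β = Cov / Var = 9.7632 / 17.1744 = 0.5685

0.57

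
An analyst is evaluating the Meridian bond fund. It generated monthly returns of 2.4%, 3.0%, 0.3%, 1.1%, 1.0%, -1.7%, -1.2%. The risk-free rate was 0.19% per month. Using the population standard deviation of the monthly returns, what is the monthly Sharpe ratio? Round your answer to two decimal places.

0.32

Mean return μ = 4.90 / 7 = 0.7000%
Population σ = √[Σ(r − μ)² / 7] = √[17.9600 / 7] = √2.5657 = 1.6018%
Sharpe = (μ − rf) / σ = (0.7000 − 0.19) / 1.6018 = 0.5100 / 1.6018 = 0.3184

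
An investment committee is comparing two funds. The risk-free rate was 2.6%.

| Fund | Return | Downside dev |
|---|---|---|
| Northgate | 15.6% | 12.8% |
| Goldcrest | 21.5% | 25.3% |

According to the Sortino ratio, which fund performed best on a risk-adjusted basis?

Northgate

Northgate: Sortino ratio = (15.6% − 2.6%) / 12.8% = 1.016
Goldcrest: Sortino ratio = (21.5% − 2.6%) / 25.3% = 0.747
Highest: Northgate (1.016).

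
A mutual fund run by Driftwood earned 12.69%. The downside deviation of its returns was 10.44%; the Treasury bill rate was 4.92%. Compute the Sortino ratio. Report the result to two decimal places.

0.74

Sortino = (Rp − Rf) / σd = (12.69% − 4.92%) / 10.44% = 7.77% / 10.44% = 0.7443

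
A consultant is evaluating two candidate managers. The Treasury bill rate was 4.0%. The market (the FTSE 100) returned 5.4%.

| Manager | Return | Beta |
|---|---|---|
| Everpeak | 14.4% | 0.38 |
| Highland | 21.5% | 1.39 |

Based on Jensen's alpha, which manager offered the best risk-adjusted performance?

Everpeak: α = 14.4% − [4.0% + 0.38 × (5.4% − 4.0%)] = 9.868
Highland: α = 21.5% − [4.0% + 1.39 × (5.4% − 4.0%)] = 15.554
Highest: Highland (15.554).

Highland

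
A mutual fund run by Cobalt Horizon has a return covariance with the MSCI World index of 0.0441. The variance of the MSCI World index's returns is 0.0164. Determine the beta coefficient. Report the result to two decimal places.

2.69

β = Cov(Rp, Rm) / Var(Rm) = 0.0441 / 0.0164 = 2.6890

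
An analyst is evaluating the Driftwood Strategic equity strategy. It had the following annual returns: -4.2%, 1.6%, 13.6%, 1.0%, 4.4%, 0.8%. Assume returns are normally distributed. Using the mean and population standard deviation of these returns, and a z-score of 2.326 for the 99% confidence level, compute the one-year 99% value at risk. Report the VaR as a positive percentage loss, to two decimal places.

9.76

μ = (-4.2 + 1.6 + 13.6 + 1 + 4.4 + 0.8) / 6 = 2.8667%
Population σ = √[Σ(r − μ)² / 6] = √[176.8533 / 6] = √29.4756 = 5.4291%
VaR = −(μ − z·σ) = −(2.8667 − 2.326 × 5.4291) = −(-9.7614) = 9.7614%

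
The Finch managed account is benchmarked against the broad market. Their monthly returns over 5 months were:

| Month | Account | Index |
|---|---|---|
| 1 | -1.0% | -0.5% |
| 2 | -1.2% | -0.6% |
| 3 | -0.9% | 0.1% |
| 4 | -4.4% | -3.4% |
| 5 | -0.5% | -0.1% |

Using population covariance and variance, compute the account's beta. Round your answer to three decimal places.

r̄p = -1.6000%,  r̄m = -0.9000%
Cov = Σ(rp − r̄p)(rm − r̄m) / 5 = 1.7880
Var(rm) = Σ(rm − r̄m)² / 5 = 1.6280
β = Cov / Var = 1.7880 / 1.6280 = 1.0983

1.098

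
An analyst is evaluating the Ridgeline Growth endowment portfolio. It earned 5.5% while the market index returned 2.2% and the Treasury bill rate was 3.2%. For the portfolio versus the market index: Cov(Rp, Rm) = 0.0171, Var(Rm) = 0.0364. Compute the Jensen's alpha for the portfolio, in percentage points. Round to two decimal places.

β = Cov / Var = 0.0171 / 0.0364 = 0.4698
E[R] = Rf + β(Rm − Rf) = 3.2% + 0.4698 × (2.2% − 3.2%) = 2.7302%
α = Rp − E[R] = 5.5% − 2.7302% = 2.7698

2.77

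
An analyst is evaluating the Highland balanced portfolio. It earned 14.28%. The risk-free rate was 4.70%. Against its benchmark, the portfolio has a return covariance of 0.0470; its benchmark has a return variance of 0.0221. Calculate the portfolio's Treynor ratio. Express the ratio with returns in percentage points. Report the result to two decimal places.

4.50

β = Cov / Var = 0.0470 / 0.0221 = 2.1267
Treynor = (Rp − Rf) / β = (14.28% − 4.70%) / 2.1267 = 9.58 / 2.1267 = 4.5046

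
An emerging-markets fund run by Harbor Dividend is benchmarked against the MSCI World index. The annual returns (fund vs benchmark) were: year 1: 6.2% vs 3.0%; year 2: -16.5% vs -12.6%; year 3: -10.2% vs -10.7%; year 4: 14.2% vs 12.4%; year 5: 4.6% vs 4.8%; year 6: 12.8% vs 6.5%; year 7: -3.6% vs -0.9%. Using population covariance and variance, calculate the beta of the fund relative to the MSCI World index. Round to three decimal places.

r̄p = 1.0714%,  r̄m = 0.3571%
Cov = Σ(rp − r̄p)(rm − r̄m) / 7 = 88.2231
Var(rm) = Σ(rm − r̄m)² / 7 = 71.6024
β = Cov / Var = 88.2231 / 71.6024 = 1.2321

1.232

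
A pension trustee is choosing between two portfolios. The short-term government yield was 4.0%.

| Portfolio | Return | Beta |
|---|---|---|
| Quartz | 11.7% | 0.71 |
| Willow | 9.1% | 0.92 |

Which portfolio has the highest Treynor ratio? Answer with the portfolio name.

Quartz

Quartz: Treynor = (11.7% − 4.0%) / 0.71 = 10.845
Willow: Treynor = (9.1% − 4.0%) / 0.92 = 5.543
Highest: Quartz (10.845).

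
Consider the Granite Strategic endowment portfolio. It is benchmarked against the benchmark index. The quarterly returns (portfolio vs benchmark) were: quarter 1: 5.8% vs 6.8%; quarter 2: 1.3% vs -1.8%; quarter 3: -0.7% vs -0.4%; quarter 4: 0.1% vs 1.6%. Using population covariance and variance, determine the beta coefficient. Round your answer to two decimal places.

0.64

r̄p = 1.6250%,  r̄m = 1.5500%
Cov = Σ(rp − r̄p)(rm − r̄m) / 4 = 6.8663
Var(rm) = Σ(rm − r̄m)² / 4 = 10.6475
β = Cov / Var = 6.8663 / 10.6475 = 0.6449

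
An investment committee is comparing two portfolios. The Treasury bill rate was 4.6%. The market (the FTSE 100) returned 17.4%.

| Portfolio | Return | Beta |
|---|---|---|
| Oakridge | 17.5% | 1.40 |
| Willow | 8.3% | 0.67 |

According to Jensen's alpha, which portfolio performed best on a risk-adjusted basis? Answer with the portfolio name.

Oakridge: α = 17.5% − [4.6% + 1.40 × (17.4% − 4.6%)] = -5.020
Willow: α = 8.3% − [4.6% + 0.67 × (17.4% − 4.6%)] = -4.876
Highest: Willow (-4.876).

Willow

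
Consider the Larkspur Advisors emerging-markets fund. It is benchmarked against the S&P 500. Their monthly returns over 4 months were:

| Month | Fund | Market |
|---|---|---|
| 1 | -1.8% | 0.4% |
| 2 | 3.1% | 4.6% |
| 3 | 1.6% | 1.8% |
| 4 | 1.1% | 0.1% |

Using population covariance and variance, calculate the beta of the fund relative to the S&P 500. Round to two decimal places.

0.76

r̄p = 1.0000%,  r̄m = 1.7250%
Cov = Σ(rp − r̄p)(rm − r̄m) / 4 = 2.4075
Var(rm) = Σ(rm − r̄m)² / 4 = 3.1669
β = Cov / Var = 2.4075 / 3.1669 = 0.7602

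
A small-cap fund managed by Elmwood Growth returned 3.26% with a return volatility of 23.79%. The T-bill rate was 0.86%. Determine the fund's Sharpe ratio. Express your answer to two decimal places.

0.10

Sharpe = (Rp − Rf) / σp = (3.26% − 0.86%) / 23.79% = 2.40% / 23.79% = 0.1009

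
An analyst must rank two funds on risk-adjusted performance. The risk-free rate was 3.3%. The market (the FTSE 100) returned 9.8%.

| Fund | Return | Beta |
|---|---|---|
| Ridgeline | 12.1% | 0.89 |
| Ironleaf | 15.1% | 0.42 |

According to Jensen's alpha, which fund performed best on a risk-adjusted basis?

Ridgeline: α = 12.1% − [3.3% + 0.89 × (9.8% − 3.3%)] = 3.015
Ironleaf: α = 15.1% − [3.3% + 0.42 × (9.8% − 3.3%)] = 9.070
Highest: Ironleaf (9.070).

Ironleaf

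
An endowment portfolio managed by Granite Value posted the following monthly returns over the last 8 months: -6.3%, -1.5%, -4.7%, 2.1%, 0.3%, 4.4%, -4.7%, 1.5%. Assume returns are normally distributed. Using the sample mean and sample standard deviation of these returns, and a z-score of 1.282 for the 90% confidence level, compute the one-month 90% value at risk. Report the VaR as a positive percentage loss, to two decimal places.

r̄ = (-6.3 − 1.5 − 4.7 + 2.1 + 0.3 + 4.4 − 4.7 + 1.5) / 8 = -8.90 / 8 = -1.1125%
Σ(r − r̄)² = (-6.3 − (-1.1125))² + (-1.5 − (-1.1125))² + (-4.7 − (-1.1125))² + … = 102.3288
sample σ = √(102.3288 / 7) = √14.6184 = 3.8234%
VaR = −(r̄ − z·σ) = −(-1.1125 − 1.282 × 3.8234) = −(-6.0141) = 6.0141%

6.01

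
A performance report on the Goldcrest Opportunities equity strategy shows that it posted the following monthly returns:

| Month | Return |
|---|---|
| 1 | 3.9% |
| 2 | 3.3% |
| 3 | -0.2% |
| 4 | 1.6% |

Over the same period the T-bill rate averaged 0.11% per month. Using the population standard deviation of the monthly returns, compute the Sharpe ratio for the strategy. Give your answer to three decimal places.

Mean return μ = 8.60 / 4 = 2.1500%
Σ(r − μ)² = (3.9 − 2.1500)² + (3.3 − 2.1500)² + … = 10.2100
σ = √[10.2100 / 4] = 1.5977%
Sharpe = (μ − rf) / σ = (2.1500 − 0.11) / 1.5977 = 2.0400 / 1.5977 = 1.2768

1.277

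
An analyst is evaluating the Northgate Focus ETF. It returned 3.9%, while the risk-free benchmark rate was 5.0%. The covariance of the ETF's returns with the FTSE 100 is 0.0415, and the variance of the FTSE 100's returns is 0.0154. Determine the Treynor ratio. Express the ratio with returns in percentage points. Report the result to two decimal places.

β = Cov / Var = 0.0415 / 0.0154 = 2.6948
Treynor = (Rp − Rf) / β = (3.9% − 5.0%) / 2.6948 = -1.10 / 2.6948 = -0.4082

-0.41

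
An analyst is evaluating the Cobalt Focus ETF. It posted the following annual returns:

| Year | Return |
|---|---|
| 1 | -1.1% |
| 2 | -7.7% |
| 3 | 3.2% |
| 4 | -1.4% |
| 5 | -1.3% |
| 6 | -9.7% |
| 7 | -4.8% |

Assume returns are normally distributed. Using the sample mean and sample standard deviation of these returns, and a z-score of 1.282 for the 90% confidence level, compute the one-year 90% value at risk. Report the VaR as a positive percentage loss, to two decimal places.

μ = (-1.1 − 7.7 + 3.2 − 1.4 − 1.3 − 9.7 − 4.8) / 7 = -22.80 / 7 = -3.2571%
Sample σ = √[Σ(r − μ)² / 6] = √[117.2571 / 6] = √19.5429 = 4.4207%
VaR = −(μ − z·σ) = −(-3.2571 − 1.282 × 4.4207) = −(-8.9244) = 8.9244%

8.92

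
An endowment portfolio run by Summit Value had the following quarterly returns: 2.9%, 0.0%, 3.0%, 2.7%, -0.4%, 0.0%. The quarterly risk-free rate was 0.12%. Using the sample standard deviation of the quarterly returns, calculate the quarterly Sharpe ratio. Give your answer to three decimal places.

μ = (2.9 + 0 + 3 + 2.7 − 0.4 + 0) / 6 = 1.3667%
Sample std dev = √[13.6533 / 5] = 1.6525%
Sharpe = (μ − rf) / σ = (1.3667 − 0.12) / 1.6525 = 1.2467 / 1.6525 = 0.7544

0.754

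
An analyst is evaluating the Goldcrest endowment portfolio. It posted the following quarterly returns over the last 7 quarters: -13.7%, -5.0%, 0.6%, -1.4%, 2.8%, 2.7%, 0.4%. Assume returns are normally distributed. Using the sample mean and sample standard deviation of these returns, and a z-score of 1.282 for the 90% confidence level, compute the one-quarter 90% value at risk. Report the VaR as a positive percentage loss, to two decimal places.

Mean return r̄ = -13.60 / 7 = -1.9429%
Σ(r − r̄)² = (-13.7 − (-1.9429))² + (-5 − (-1.9429))² + … = 203.8771
sample σ = √(203.8771 / 6) = √33.9795 = 5.8292%
VaR = −(r̄ − z·σ) = −(-1.9429 − 1.282 × 5.8292) = −(-9.4159) = 9.4159%

9.42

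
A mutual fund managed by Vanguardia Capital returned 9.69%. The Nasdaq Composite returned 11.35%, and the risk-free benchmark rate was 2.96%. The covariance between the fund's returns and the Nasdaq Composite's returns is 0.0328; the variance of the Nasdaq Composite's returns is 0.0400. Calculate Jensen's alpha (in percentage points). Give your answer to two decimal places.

β = Cov / Var = 0.0328 / 0.0400 = 0.8200
E[R] = Rf + β(Rm − Rf) = 2.96% + 0.8200 × (11.35% − 2.96%) = 9.8398%
α = Rp − E[R] = 9.69% − 9.8398% = -0.1498

-0.15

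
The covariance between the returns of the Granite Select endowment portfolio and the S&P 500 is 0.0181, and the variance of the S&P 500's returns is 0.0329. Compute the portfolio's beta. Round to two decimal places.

0.55

β = Cov(Rp, Rm) / Var(Rm) = 0.0181 / 0.0329 = 0.5502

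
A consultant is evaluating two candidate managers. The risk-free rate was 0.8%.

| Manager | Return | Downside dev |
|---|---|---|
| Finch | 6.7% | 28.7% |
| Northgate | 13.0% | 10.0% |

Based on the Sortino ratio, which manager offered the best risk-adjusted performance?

Northgate

Finch: Sortino ratio = (6.7% − 0.8%) / 28.7% = 0.206
Northgate: Sortino ratio = (13.0% − 0.8%) / 10.0% = 1.220
Highest: Northgate (1.220).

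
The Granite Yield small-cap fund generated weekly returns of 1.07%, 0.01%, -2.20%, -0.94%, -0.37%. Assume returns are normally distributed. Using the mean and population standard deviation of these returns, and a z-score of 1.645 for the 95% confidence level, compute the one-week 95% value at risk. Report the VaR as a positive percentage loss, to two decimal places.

2.26

r̄ = (1.07 + 0.01 − 2.2 − 0.94 − 0.37) / 5 = -0.4860%
Σ(r − r̄)² = (1.07 − (-0.4860))² + (0.01 − (-0.4860))² + … = 5.8245
σ = √[5.8245 / 5] = 1.0793%
VaR = −(r̄ − z·σ) = −(-0.4860 − 1.645 × 1.0793) = −(-2.2614) = 2.2614%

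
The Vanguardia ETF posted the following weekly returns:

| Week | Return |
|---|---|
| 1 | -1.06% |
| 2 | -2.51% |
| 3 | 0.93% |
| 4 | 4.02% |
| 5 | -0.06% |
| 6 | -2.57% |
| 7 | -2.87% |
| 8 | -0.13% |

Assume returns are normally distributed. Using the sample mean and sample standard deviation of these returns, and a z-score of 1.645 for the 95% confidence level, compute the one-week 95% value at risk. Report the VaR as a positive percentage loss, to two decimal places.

4.32

μ = (-1.06 − 2.51 + 0.93 + 4.02 − 0.06 − 2.57 − 2.87 − 0.13) / 8 = -4.250 / 8 = -0.5313%
Σ(r − μ)² = (-1.06 − (-0.5313))² + (-2.51 − (-0.5313))² + (0.93 − (-0.5313))² + … = 37.0535
sample σ = √(37.0535 / 7) = √5.2934 = 2.3007%
VaR = −(μ − z·σ) = −(-0.5313 − 1.645 × 2.3007) = −(-4.3160) = 4.3160%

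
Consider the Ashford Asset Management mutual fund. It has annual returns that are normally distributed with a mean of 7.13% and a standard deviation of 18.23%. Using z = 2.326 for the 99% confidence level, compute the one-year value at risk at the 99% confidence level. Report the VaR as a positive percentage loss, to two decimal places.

VaR (as % loss) = −(μ − z·σ) = −(7.13% − 2.326 × 18.23%) = −(-35.27298%) = 35.27298%

35.27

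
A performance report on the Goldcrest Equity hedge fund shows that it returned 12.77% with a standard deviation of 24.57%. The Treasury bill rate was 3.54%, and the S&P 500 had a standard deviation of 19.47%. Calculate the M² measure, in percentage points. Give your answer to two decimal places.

10.85

Sharpe = (Rp − Rf) / σp = (12.77% − 3.54%) / 24.57% = 0.3757
M² = Rf + Sharpe × σm = 3.54% + 0.3757 × 19.47% = 10.8549%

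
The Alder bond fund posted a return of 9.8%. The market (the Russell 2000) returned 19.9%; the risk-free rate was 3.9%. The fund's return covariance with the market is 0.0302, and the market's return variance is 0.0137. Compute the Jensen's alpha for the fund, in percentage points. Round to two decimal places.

β = Cov / Var = 0.0302 / 0.0137 = 2.2044
E[R] = Rf + β(Rm − Rf) = 3.9% + 2.2044 × (19.9% − 3.9%) = 39.1704%
α = Rp − E[R] = 9.8% − 39.1704% = -29.3704

-29.37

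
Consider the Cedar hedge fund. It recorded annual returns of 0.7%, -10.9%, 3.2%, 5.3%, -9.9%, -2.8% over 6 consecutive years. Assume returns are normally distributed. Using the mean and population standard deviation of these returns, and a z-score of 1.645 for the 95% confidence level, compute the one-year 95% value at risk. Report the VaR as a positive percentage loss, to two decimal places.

12.56

Mean return μ = -14.40 / 6 = -2.4000%
Population σ = √[Σ(r − μ)² / 6] = √[228.9200 / 6] = √38.1533 = 6.1768%
VaR = −(μ − z·σ) = −(-2.4000 − 1.645 × 6.1768) = −(-12.5608) = 12.5608%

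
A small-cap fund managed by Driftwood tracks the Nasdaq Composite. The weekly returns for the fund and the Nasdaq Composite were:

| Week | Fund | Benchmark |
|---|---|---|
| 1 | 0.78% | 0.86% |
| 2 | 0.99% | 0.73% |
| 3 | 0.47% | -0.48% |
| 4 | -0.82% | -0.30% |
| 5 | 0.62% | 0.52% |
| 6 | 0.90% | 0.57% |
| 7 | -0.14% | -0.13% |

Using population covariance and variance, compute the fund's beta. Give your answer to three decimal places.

r̄p = 0.4000%,  r̄m = 0.2529%
Cov = Σ(rp − r̄p)(rm − r̄m) / 7 = 0.2228
Var(rm) = Σ(rm − r̄m)² / 7 = 0.2511
β = Cov / Var = 0.2228 / 0.2511 = 0.8873

0.887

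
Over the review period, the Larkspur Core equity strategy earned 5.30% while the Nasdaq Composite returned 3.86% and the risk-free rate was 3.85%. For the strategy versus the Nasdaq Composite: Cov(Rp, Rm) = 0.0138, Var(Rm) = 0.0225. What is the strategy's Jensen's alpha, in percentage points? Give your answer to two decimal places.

1.44

β = Cov / Var = 0.0138 / 0.0225 = 0.6133
E[R] = Rf + β(Rm − Rf) = 3.85% + 0.6133 × (3.86% − 3.85%) = 3.8561%
α = Rp − E[R] = 5.30% − 3.8561% = 1.4439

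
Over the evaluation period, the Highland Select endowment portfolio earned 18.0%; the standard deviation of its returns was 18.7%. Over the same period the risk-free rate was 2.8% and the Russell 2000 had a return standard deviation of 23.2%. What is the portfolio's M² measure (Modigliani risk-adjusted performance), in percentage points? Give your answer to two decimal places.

21.66

Sharpe = (Rp − Rf) / σp = (18.0% − 2.8%) / 18.7% = 0.8128
M² = Rf + Sharpe × σm = 2.8% + 0.8128 × 23.2% = 21.6570%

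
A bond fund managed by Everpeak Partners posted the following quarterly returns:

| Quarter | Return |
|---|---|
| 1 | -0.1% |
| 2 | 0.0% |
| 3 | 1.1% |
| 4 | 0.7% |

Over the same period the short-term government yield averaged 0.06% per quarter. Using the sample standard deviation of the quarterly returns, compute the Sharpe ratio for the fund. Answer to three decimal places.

0.636

Mean return μ = 1.70 / 4 = 0.4250%
Sample std dev = √[0.9875 / 3] = 0.5737%
Sharpe = (μ − rf) / σ = (0.4250 − 0.06) / 0.5737 = 0.3650 / 0.5737 = 0.6362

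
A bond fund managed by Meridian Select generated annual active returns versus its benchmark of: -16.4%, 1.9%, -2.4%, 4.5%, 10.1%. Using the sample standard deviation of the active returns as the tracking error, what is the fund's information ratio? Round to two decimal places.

-0.05

r̄ = (-16.4 + 1.9 − 2.4 + 4.5 + 10.1) / 5 = -2.30 / 5 = -0.4600%
Sample σ = √[Σ(r − r̄)² / 4] = √[399.5320 / 4] = √99.8830 = 9.9941%
IR = r̄ / tracking error = -0.4600 / 9.9941 = -0.0460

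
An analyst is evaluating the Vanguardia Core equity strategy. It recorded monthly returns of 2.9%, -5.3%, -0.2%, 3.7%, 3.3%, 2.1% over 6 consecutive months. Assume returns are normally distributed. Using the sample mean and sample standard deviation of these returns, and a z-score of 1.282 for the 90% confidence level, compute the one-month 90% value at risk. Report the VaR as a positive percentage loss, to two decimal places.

μ = (2.9 − 5.3 − 0.2 + 3.7 + 3.3 + 2.1) / 6 = 1.0833%
Sample std dev = √[58.4883 / 5] = 3.4202%
VaR = −(μ − z·σ) = −(1.0833 − 1.282 × 3.4202) = −(-3.3014) = 3.3014%

3.30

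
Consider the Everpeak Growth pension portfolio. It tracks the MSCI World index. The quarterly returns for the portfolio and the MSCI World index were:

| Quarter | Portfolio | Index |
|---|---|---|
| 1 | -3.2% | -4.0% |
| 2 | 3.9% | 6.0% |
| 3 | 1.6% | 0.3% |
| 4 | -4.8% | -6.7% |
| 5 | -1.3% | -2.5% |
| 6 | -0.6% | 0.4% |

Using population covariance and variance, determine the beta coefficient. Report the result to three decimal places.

0.696

r̄p = -0.7333%,  r̄m = -1.0833%
Cov = Σ(rp − r̄p)(rm − r̄m) / 6 = 11.1806
Var(rm) = Σ(rm − r̄m)² / 6 = 16.0581
β = Cov / Var = 11.1806 / 16.0581 = 0.6963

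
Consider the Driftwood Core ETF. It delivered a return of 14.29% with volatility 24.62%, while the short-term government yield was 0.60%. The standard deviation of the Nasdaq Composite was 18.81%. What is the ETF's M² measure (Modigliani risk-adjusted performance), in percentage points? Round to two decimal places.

11.06

Sharpe = (Rp − Rf) / σp = (14.29% − 0.60%) / 24.62% = 0.5561
M² = Rf + Sharpe × σm = 0.60% + 0.5561 × 18.81% = 11.0602%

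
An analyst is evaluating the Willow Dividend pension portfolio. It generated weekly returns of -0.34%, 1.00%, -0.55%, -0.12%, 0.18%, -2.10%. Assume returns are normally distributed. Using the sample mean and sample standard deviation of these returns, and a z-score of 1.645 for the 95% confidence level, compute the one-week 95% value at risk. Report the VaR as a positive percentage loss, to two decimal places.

2.01

r̄ = (-0.34 + 1 − 0.55 − 0.12 + 0.18 − 2.1) / 6 = -1.930 / 6 = -0.3217%
Sample σ = √[Σ(r − r̄)² / 5] = √[5.2541 / 5] = √1.0508 = 1.0251%
VaR = −(r̄ − z·σ) = −(-0.3217 − 1.645 × 1.0251) = −(-2.0080) = 2.0080%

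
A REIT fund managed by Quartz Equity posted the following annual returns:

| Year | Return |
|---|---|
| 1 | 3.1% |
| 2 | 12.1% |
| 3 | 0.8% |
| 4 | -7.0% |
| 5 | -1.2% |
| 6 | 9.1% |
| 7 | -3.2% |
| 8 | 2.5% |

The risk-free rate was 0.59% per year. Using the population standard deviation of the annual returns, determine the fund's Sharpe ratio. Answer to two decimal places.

Mean return r̄ = 16.20 / 8 = 2.0250%
Σ(r − r̄)² = 273.5950; population σ = √(273.5950/8) = 5.8480%
Sharpe = (r̄ − rf) / σ = (2.0250 − 0.59) / 5.8480 = 1.4350 / 5.8480 = 0.2454

0.25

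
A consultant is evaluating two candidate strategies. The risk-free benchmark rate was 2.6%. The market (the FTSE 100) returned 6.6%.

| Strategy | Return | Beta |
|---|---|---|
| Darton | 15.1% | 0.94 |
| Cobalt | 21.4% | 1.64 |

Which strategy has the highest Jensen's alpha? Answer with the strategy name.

Cobalt

Darton: α = 15.1% − [2.6% + 0.94 × (6.6% − 2.6%)] = 8.740
Cobalt: α = 21.4% − [2.6% + 1.64 × (6.6% − 2.6%)] = 12.240
Highest: Cobalt (12.240).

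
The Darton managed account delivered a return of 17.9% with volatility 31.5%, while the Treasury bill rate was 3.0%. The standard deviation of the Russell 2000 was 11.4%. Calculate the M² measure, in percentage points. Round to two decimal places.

Sharpe = (Rp − Rf) / σp = (17.9% − 3.0%) / 31.5% = 0.4730
M² = Rf + Sharpe × σm = 3.0% + 0.4730 × 11.4% = 8.3922%

8.39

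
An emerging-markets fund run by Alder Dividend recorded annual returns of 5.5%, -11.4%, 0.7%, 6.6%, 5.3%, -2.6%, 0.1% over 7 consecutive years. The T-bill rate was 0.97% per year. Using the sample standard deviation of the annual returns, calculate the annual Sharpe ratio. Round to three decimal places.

-0.059

r̄ = (5.5 − 11.4 + 0.7 + 6.6 + 5.3 − 2.6 + 0.1) / 7 = 0.6000%
Sample std dev = √[236.6000 / 6] = 6.2796%
Sharpe = (r̄ − rf) / σ = (0.6000 − 0.97) / 6.2796 = -0.3700 / 6.2796 = -0.0589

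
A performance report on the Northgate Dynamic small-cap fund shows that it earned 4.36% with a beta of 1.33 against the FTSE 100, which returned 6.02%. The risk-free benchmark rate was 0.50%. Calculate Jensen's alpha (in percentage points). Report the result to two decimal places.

-3.48

CAPM expected return = Rf + β(Rm − Rf) = 0.50% + 1.33 × (6.02% − 0.50%) = 0.5 + 1.33 × 5.52 = 7.8416%
Jensen's α = Rp − E[R] = 4.36% − 7.8416% = -3.4816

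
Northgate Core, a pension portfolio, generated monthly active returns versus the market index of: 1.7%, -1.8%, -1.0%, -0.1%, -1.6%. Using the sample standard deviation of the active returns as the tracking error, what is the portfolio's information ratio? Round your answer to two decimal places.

-0.39

r̄ = (1.7 − 1.8 − 1 − 0.1 − 1.6) / 5 = -2.80 / 5 = -0.5600%
Σ(r − r̄)² = 8.1320; sample σ = √(8.1320/4) = 1.4258%
IR = r̄ / tracking error = -0.5600 / 1.4258 = -0.3928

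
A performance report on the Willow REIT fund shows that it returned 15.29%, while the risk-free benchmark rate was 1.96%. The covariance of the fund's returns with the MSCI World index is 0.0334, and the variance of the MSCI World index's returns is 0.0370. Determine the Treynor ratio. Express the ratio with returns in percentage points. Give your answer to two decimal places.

β = Cov / Var = 0.0334 / 0.0370 = 0.9027
Treynor = (Rp − Rf) / β = (15.29% − 1.96%) / 0.9027 = 13.33 / 0.9027 = 14.7668

14.77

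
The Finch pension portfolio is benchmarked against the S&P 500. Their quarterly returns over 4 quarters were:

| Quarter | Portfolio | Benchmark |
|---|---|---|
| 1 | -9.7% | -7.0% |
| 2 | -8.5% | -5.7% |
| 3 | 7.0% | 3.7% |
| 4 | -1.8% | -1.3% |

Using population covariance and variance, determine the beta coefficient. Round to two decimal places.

1.58

r̄p = -3.2500%,  r̄m = -2.5750%
Cov = Σ(rp − r̄p)(rm − r̄m) / 4 = 27.7788
Var(rm) = Σ(rm − r̄m)² / 4 = 17.5869
β = Cov / Var = 27.7788 / 17.5869 = 1.5795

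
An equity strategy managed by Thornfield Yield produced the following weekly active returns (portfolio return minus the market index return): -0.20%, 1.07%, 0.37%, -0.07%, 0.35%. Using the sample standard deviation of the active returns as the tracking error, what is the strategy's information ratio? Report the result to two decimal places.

0.61

Mean return r̄ = 1.520 / 5 = 0.3040%
Sample std dev = √[0.9871 / 4] = 0.4968%
IR = r̄ / tracking error = 0.3040 / 0.4968 = 0.6119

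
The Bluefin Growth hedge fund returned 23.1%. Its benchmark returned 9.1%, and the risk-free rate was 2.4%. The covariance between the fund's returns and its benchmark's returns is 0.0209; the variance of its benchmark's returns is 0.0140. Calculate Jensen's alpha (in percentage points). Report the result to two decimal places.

β = Cov / Var = 0.0209 / 0.0140 = 1.4929
E[R] = Rf + β(Rm − Rf) = 2.4% + 1.4929 × (9.1% − 2.4%) = 12.4024%
α = Rp − E[R] = 23.1% − 12.4024% = 10.6976

10.70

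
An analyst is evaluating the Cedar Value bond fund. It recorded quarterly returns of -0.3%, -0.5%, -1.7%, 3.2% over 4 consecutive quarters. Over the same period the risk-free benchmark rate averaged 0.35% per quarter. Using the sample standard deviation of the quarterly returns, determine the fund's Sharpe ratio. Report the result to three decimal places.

Mean return r̄ = 0.70 / 4 = 0.1750%
Σ(r − r̄)² = (-0.3 − 0.1750)² + (-0.5 − 0.1750)² + (-1.7 − 0.1750)² + … = 13.3475
sample σ = √(13.3475 / 3) = √4.4492 = 2.1093%
Sharpe = (r̄ − rf) / σ = (0.1750 − 0.35) / 2.1093 = -0.1750 / 2.1093 = -0.0830

-0.083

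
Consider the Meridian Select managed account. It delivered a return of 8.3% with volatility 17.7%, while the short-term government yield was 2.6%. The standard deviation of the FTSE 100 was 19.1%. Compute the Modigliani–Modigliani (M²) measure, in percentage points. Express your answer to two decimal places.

Sharpe = (Rp − Rf) / σp = (8.3% − 2.6%) / 17.7% = 0.3220
M² = Rf + Sharpe × σm = 2.6% + 0.3220 × 19.1% = 8.7502%

8.75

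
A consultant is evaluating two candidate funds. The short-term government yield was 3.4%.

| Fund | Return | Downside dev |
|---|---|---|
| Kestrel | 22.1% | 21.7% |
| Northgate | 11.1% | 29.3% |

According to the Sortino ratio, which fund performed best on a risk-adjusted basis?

Kestrel

Kestrel: Sortino ratio = (22.1% − 3.4%) / 21.7% = 0.862
Northgate: Sortino ratio = (11.1% − 3.4%) / 29.3% = 0.263
Highest: Kestrel (0.862).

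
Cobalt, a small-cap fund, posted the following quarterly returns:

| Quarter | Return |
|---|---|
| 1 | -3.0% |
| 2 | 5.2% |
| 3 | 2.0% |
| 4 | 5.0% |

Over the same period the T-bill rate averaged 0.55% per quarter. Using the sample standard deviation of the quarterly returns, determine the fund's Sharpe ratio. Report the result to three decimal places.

0.458

r̄ = (-3 + 5.2 + 2 + 5) / 4 = 2.3000%
Σ(r − r̄)² = 43.8800; sample σ = √(43.8800/3) = 3.8245%
Sharpe = (r̄ − rf) / σ = (2.3000 − 0.55) / 3.8245 = 1.7500 / 3.8245 = 0.4576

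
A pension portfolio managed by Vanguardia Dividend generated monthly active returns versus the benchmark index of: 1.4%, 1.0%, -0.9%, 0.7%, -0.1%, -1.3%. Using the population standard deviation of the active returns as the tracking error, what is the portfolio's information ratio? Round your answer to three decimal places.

μ = (1.4 + 1 − 0.9 + 0.7 − 0.1 − 1.3) / 6 = 0.80 / 6 = 0.1333%
Σ(r − μ)² = (1.4 − 0.1333)² + (1 − 0.1333)² + … = 5.8533
population σ = √(5.8533 / 6) = √0.9756 = 0.9877%
IR = μ / tracking error = 0.1333 / 0.9877 = 0.1350

0.135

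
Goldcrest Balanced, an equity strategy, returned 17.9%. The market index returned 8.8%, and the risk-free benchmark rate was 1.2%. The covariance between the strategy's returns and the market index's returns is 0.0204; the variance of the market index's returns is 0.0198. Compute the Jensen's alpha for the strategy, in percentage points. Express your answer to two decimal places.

8.87

β = Cov / Var = 0.0204 / 0.0198 = 1.0303
E[R] = Rf + β(Rm − Rf) = 1.2% + 1.0303 × (8.8% − 1.2%) = 9.0303%
α = Rp − E[R] = 17.9% − 9.0303% = 8.8697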